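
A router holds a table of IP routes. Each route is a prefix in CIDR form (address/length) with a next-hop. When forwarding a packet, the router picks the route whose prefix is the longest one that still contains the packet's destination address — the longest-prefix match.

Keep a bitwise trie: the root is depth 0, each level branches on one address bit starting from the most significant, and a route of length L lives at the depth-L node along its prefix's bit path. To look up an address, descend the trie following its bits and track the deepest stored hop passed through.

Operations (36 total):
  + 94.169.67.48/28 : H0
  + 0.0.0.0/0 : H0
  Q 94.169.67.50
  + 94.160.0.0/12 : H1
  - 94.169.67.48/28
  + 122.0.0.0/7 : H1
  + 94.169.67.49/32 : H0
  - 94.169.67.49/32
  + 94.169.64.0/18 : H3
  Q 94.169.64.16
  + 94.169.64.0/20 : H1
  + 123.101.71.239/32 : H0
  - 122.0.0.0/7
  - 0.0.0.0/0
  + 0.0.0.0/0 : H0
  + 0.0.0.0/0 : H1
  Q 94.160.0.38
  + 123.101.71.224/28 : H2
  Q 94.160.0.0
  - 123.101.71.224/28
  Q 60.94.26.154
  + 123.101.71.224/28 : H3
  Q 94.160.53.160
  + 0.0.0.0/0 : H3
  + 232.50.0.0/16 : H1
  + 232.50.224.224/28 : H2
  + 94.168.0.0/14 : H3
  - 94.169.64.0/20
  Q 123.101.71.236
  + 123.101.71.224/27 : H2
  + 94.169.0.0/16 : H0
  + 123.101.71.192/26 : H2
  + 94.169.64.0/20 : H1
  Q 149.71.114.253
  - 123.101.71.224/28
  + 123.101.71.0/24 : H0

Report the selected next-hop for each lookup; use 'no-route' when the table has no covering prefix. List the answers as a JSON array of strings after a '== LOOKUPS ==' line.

Apply in order:
  + 94.169.67.48/28 (H0) depth=28
  + 0.0.0.0/0 (H0) depth=0
  ? 94.169.67.50  path d0:H0→d1:-→d2:-→d3:-→d4:-→d5:-→d6:-→d7:-→d8:-→d9:-→d10:-→d11:-→d12:-→d13:-→d14:-→d15:-→d16:-→d17:-→d18:-→d19:-→d20:-→d21:-→d22:-→d23:-→d24:-→d25:-→d26:-→d27:-→d28:H0  best=H0
  + 94.160.0.0/12 (H1) depth=12
  - 94.169.67.48/28 clear@28
  + 122.0.0.0/7 (H1) depth=7
  + 94.169.67.49/32 (H0) depth=32
  - 94.169.67.49/32 clear@32
  + 94.169.64.0/18 (H3) depth=18
  ? 94.169.64.16  path d0:H0→d1:-→d2:-→d3:-→d4:-→d5:-→d6:-→d7:-→d8:-→d9:-→d10:-→d11:-→d12:H1→d13:-→d14:-→d15:-→d16:-→d17:-→d18:H3→d19:-→d20:-→d21:-→d22:-  best=H3
  + 94.169.64.0/20 (H1) depth=20
  + 123.101.71.239/32 (H0) depth=32
  - 122.0.0.0/7 clear@7
  - 0.0.0.0/0 clear@0
  + 0.0.0.0/0 (H0) depth=0
  + 0.0.0.0/0 (H1) depth=0
  ? 94.160.0.38  path d0:H1→d1:-→d2:-→d3:-→d4:-→d5:-→d6:-→d7:-→d8:-→d9:-→d10:-→d11:-→d12:H1  best=H1
  + 123.101.71.224/28 (H2) depth=28
  ? 94.160.0.0  path d0:H1→d1:-→d2:-→d3:-→d4:-→d5:-→d6:-→d7:-→d8:-→d9:-→d10:-→d11:-→d12:H1  best=H1
  - 123.101.71.224/28 clear@28
  ? 60.94.26.154  path d0:H1→d1:-  best=H1
  + 123.101.71.224/28 (H3) depth=28
  ? 94.160.53.160  path d0:H1→d1:-→d2:-→d3:-→d4:-→d5:-→d6:-→d7:-→d8:-→d9:-→d10:-→d11:-→d12:H1  best=H1
  + 0.0.0.0/0 (H3) depth=0
  + 232.50.0.0/16 (H1) depth=16
  + 232.50.224.224/28 (H2) depth=28
  + 94.168.0.0/14 (H3) depth=14
  - 94.169.64.0/20 clear@20
  ? 123.101.71.236  path d0:H3→d1:-→d2:-→d3:-→d4:-→d5:-→d6:-→d7:-→d8:-→d9:-→d10:-→d11:-→d12:-→d13:-→d14:-→d15:-→d16:-→d17:-→d18:-→d19:-→d20:-→d21:-→d22:-→d23:-→d24:-→d25:-→d26:-→d27:-→d28:H3→d29:-→d30:-  best=H3
  + 123.101.71.224/27 (H2) depth=27
  + 94.169.0.0/16 (H0) depth=16
  + 123.101.71.192/26 (H2) depth=26
  + 94.169.64.0/20 (H1) depth=20
  ? 149.71.114.253  path d0:H3→d1:-  best=H3
  - 123.101.71.224/28 clear@28
  + 123.101.71.0/24 (H0) depth=24

== LOOKUPS ==
["H0","H3","H1","H1","H1","H1","H3","H3"]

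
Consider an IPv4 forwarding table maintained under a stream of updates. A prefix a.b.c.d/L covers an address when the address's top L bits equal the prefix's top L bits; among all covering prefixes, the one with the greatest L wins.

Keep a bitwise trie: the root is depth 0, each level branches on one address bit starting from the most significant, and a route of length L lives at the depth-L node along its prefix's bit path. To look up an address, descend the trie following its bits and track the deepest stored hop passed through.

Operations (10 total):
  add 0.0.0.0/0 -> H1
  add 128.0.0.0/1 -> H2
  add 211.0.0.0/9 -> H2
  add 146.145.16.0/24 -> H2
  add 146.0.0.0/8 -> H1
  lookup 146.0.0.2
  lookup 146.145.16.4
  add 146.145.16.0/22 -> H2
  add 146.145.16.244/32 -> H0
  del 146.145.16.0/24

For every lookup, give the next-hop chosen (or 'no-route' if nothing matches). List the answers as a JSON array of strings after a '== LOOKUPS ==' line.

Trace:
  add 0.0.0.0/0 -> H1 at depth 0
  add 128.0.0.0/1 -> H2 at depth 1
  add 211.0.0.0/9 -> H2 at depth 9
  add 146.145.16.0/24 -> H2 at depth 24
  add 146.0.0.0/8 -> H1 at depth 8
  lookup 146.0.0.2: bits 10010010 walk d0:H1→d1:H2→d2:-→d3:-→d4:-→d5:-→d6:-→d7:-→d8:H1 -> H1
  lookup 146.145.16.4: bits 100100101001000100010000 walk d0:H1→d1:H2→d2:-→d3:-→d4:-→d5:-→d6:-→d7:-→d8:H1→d9:-→d10:-→d11:-→d12:-→d13:-→d14:-→d15:-→d16:-→d17:-→d18:-→d19:-→d20:-→d21:-→d22:-→d23:-→d24:H2 -> H2
  add 146.145.16.0/22 -> H2 at depth 22
  add 146.145.16.244/32 -> H0 at depth 32
  - 146.145.16.0/24 clear@24

== LOOKUPS ==
["H1","H2"]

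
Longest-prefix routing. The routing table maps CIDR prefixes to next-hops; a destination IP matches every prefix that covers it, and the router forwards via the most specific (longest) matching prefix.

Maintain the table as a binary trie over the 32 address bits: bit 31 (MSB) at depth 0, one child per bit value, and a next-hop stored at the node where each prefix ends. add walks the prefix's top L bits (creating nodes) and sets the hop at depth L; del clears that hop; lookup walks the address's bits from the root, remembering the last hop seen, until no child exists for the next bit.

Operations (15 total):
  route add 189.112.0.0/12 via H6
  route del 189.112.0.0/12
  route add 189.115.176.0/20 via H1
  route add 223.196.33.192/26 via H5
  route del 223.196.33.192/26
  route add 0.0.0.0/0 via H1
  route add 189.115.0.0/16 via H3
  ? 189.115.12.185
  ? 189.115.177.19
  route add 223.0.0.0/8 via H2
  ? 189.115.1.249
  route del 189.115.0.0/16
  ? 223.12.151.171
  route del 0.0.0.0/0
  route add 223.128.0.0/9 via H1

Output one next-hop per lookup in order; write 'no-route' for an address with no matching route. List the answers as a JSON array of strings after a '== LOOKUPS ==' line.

Trace:
  + 189.112.0.0/12 (H6) depth=12
  - 189.112.0.0/12 clear@12
  + 189.115.176.0/20 (H1) depth=20
  + 223.196.33.192/26 (H5) depth=26
  - 223.196.33.192/26 clear@26
  + 0.0.0.0/0 (H1) depth=0
  + 189.115.0.0/16 (H3) depth=16
  Q 189.115.12.185: descend 1011110101110011 ; hops seen [H1,H3] ; pick H3
  Q 189.115.177.19: descend 10111101011100111011 ; hops seen [H1,H3,H1] ; pick H1
  + 223.0.0.0/8 (H2) depth=8
  Q 189.115.1.249: descend 1011110101110011 ; hops seen [H1,H3] ; pick H3
  - 189.115.0.0/16 clear@16
  Q 223.12.151.171: descend 11011111 ; hops seen [H1,H2] ; pick H2
  - 0.0.0.0/0 clear@0
  + 223.128.0.0/9 (H1) depth=9

== LOOKUPS ==
["H3","H1","H3","H2"]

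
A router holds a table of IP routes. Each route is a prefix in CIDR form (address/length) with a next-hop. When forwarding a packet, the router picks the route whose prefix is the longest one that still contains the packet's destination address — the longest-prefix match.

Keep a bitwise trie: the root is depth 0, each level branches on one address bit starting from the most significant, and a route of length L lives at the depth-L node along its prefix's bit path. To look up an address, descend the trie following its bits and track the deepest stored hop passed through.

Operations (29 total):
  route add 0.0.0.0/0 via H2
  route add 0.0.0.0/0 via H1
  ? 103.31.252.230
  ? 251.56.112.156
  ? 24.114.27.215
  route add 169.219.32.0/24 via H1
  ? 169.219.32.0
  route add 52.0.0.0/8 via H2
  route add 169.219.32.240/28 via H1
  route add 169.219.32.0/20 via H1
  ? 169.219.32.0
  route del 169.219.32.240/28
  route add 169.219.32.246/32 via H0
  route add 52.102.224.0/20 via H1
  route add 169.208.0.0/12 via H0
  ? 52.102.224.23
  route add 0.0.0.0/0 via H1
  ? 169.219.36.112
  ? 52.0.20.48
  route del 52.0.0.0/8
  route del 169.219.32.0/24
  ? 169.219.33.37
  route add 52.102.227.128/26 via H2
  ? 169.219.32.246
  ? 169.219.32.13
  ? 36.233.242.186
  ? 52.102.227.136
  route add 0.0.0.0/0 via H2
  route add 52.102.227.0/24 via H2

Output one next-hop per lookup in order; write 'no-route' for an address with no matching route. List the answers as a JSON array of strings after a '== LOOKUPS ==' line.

Trace:
  add 0.0.0.0/0 -> H2 at depth 0
  add 0.0.0.0/0 -> H1 at depth 0
  lookup 103.31.252.230: bits ε walk d0:H1 -> H1
  lookup 251.56.112.156: bits ε walk d0:H1 -> H1
  lookup 24.114.27.215: bits ε walk d0:H1 -> H1
  add 169.219.32.0/24 -> H1 at depth 24
  lookup 169.219.32.0: bits 101010011101101100100000 walk d0:H1→d1:-→d2:-→d3:-→d4:-→d5:-→d6:-→d7:-→d8:-→d9:-→d10:-→d11:-→d12:-→d13:-→d14:-→d15:-→d16:-→d17:-→d18:-→d19:-→d20:-→d21:-→d22:-→d23:-→d24:H1 -> H1
  add 52.0.0.0/8 -> H2 at depth 8
  add 169.219.32.240/28 -> H1 at depth 28
  add 169.219.32.0/20 -> H1 at depth 20
  lookup 169.219.32.0: bits 101010011101101100100000 walk d0:H1→d1:-→d2:-→d3:-→d4:-→d5:-→d6:-→d7:-→d8:-→d9:-→d10:-→d11:-→d12:-→d13:-→d14:-→d15:-→d16:-→d17:-→d18:-→d19:-→d20:H1→d21:-→d22:-→d23:-→d24:H1 -> H1
  - 169.219.32.240/28 clear@28
  add 169.219.32.246/32 -> H0 at depth 32
  add 52.102.224.0/20 -> H1 at depth 20
  add 169.208.0.0/12 -> H0 at depth 12
  lookup 52.102.224.23: bits 00110100011001101110 walk d0:H1→d1:-→d2:-→d3:-→d4:-→d5:-→d6:-→d7:-→d8:H2→d9:-→d10:-→d11:-→d12:-→d13:-→d14:-→d15:-→d16:-→d17:-→d18:-→d19:-→d20:H1 -> H1
  add 0.0.0.0/0 -> H1 at depth 0
  lookup 169.219.36.112: bits 101010011101101100100 walk d0:H1→d1:-→d2:-→d3:-→d4:-→d5:-→d6:-→d7:-→d8:-→d9:-→d10:-→d11:-→d12:H0→d13:-→d14:-→d15:-→d16:-→d17:-→d18:-→d19:-→d20:H1→d21:- -> H1
  lookup 52.0.20.48: bits 001101000 walk d0:H1→d1:-→d2:-→d3:-→d4:-→d5:-→d6:-→d7:-→d8:H2→d9:- -> H2
  - 52.0.0.0/8 clear@8
  - 169.219.32.0/24 clear@24
  lookup 169.219.33.37: bits 10101001110110110010000 walk d0:H1→d1:-→d2:-→d3:-→d4:-→d5:-→d6:-→d7:-→d8:-→d9:-→d10:-→d11:-→d12:H0→d13:-→d14:-→d15:-→d16:-→d17:-→d18:-→d19:-→d20:H1→d21:-→d22:-→d23:- -> H1
  add 52.102.227.128/26 -> H2 at depth 26
  lookup 169.219.32.246: bits 10101001110110110010000011110110 walk d0:H1→d1:-→d2:-→d3:-→d4:-→d5:-→d6:-→d7:-→d8:-→d9:-→d10:-→d11:-→d12:H0→d13:-→d14:-→d15:-→d16:-→d17:-→d18:-→d19:-→d20:H1→d21:-→d22:-→d23:-→d24:-→d25:-→d26:-→d27:-→d28:-→d29:-→d30:-→d31:-→d32:H0 -> H0
  lookup 169.219.32.13: bits 101010011101101100100000 walk d0:H1→d1:-→d2:-→d3:-→d4:-→d5:-→d6:-→d7:-→d8:-→d9:-→d10:-→d11:-→d12:H0→d13:-→d14:-→d15:-→d16:-→d17:-→d18:-→d19:-→d20:H1→d21:-→d22:-→d23:-→d24:- -> H1
  lookup 36.233.242.186: bits 001 walk d0:H1→d1:-→d2:-→d3:- -> H1
  lookup 52.102.227.136: bits 00110100011001101110001110 walk d0:H1→d1:-→d2:-→d3:-→d4:-→d5:-→d6:-→d7:-→d8:-→d9:-→d10:-→d11:-→d12:-→d13:-→d14:-→d15:-→d16:-→d17:-→d18:-→d19:-→d20:H1→d21:-→d22:-→d23:-→d24:-→d25:-→d26:H2 -> H2
  add 0.0.0.0/0 -> H2 at depth 0
  add 52.102.227.0/24 -> H2 at depth 24

== LOOKUPS ==
["H1","H1","H1","H1","H1","H1","H1","H2","H1","H0","H1","H1","H2"]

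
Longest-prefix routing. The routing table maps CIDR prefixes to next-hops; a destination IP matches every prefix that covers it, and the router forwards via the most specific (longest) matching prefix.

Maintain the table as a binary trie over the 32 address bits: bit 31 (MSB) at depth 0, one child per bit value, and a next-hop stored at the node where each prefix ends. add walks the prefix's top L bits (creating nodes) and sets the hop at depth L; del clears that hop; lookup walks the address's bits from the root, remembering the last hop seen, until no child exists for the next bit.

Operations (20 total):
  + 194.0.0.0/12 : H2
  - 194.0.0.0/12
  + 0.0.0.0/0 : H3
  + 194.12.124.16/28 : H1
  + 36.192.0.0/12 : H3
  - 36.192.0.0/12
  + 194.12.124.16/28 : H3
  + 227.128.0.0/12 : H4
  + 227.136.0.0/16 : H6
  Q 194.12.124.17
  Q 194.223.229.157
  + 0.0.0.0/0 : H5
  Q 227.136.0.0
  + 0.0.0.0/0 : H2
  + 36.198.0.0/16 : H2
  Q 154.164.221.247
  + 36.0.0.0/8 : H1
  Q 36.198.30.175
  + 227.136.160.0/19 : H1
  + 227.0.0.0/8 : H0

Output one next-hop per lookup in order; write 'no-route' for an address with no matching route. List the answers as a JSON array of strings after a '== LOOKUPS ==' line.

Process each operation:
  + 194.0.0.0/12 (H2) depth=12
  - 194.0.0.0/12 clear@12
  + 0.0.0.0/0 (H3) depth=0
  + 194.12.124.16/28 (H1) depth=28
  + 36.192.0.0/12 (H3) depth=12
  - 36.192.0.0/12 clear@12
  + 194.12.124.16/28 (H3) depth=28
  + 227.128.0.0/12 (H4) depth=12
  + 227.136.0.0/16 (H6) depth=16
  ? 194.12.124.17  path d0:H3→d1:-→d2:-→d3:-→d4:-→d5:-→d6:-→d7:-→d8:-→d9:-→d10:-→d11:-→d12:-→d13:-→d14:-→d15:-→d16:-→d17:-→d18:-→d19:-→d20:-→d21:-→d22:-→d23:-→d24:-→d25:-→d26:-→d27:-→d28:H3  best=H3
  ? 194.223.229.157  path d0:H3→d1:-→d2:-→d3:-→d4:-→d5:-→d6:-→d7:-→d8:-  best=H3
  + 0.0.0.0/0 (H5) depth=0
  ? 227.136.0.0  path d0:H5→d1:-→d2:-→d3:-→d4:-→d5:-→d6:-→d7:-→d8:-→d9:-→d10:-→d11:-→d12:H4→d13:-→d14:-→d15:-→d16:H6  best=H6
  + 0.0.0.0/0 (H2) depth=0
  + 36.198.0.0/16 (H2) depth=16
  ? 154.164.221.247  path d0:H2→d1:-  best=H2
  + 36.0.0.0/8 (H1) depth=8
  ? 36.198.30.175  path d0:H2→d1:-→d2:-→d3:-→d4:-→d5:-→d6:-→d7:-→d8:H1→d9:-→d10:-→d11:-→d12:-→d13:-→d14:-→d15:-→d16:H2  best=H2
  + 227.136.160.0/19 (H1) depth=19
  + 227.0.0.0/8 (H0) depth=8

== LOOKUPS ==
["H3","H3","H6","H2","H2"]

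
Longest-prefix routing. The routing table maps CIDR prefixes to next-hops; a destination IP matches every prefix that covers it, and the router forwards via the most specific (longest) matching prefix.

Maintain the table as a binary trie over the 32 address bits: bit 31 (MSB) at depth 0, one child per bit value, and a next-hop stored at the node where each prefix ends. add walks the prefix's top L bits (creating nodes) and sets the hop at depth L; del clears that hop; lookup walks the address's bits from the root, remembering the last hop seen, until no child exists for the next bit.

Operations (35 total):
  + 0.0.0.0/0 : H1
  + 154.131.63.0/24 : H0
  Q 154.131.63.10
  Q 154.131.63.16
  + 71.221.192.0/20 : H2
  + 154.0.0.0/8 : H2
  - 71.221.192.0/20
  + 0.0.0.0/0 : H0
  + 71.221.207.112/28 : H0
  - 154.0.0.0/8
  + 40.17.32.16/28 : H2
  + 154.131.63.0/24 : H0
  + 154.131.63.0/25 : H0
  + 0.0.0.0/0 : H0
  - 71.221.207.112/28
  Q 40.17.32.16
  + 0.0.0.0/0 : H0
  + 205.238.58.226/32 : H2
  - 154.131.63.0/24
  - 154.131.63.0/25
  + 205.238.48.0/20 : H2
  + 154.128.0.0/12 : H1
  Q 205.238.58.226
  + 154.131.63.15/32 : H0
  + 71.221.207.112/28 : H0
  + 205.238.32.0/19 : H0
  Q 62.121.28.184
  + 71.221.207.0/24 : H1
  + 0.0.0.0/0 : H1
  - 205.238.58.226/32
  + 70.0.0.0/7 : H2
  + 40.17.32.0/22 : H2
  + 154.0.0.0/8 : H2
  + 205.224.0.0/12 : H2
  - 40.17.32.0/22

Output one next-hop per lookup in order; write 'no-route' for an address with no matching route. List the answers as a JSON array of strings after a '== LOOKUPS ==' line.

Process each operation:
  add 0.0.0.0/0 -> H1 at depth 0
  add 154.131.63.0/24 -> H0 at depth 24
  lookup 154.131.63.10: bits 100110101000001100111111 walk d0:H1→d1:-→d2:-→d3:-→d4:-→d5:-→d6:-→d7:-→d8:-→d9:-→d10:-→d11:-→d12:-→d13:-→d14:-→d15:-→d16:-→d17:-→d18:-→d19:-→d20:-→d21:-→d22:-→d23:-→d24:H0 -> H0
  lookup 154.131.63.16: bits 100110101000001100111111 walk d0:H1→d1:-→d2:-→d3:-→d4:-→d5:-→d6:-→d7:-→d8:-→d9:-→d10:-→d11:-→d12:-→d13:-→d14:-→d15:-→d16:-→d17:-→d18:-→d19:-→d20:-→d21:-→d22:-→d23:-→d24:H0 -> H0
  add 71.221.192.0/20 -> H2 at depth 20
  add 154.0.0.0/8 -> H2 at depth 8
  - 71.221.192.0/20 clear@20
  add 0.0.0.0/0 -> H0 at depth 0
  add 71.221.207.112/28 -> H0 at depth 28
  - 154.0.0.0/8 clear@8
  add 40.17.32.16/28 -> H2 at depth 28
  add 154.131.63.0/24 -> H0 at depth 24
  add 154.131.63.0/25 -> H0 at depth 25
  add 0.0.0.0/0 -> H0 at depth 0
  - 71.221.207.112/28 clear@28
  lookup 40.17.32.16: bits 0010100000010001001000000001 walk d0:H0→d1:-→d2:-→d3:-→d4:-→d5:-→d6:-→d7:-→d8:-→d9:-→d10:-→d11:-→d12:-→d13:-→d14:-→d15:-→d16:-→d17:-→d18:-→d19:-→d20:-→d21:-→d22:-→d23:-→d24:-→d25:-→d26:-→d27:-→d28:H2 -> H2
  add 0.0.0.0/0 -> H0 at depth 0
  add 205.238.58.226/32 -> H2 at depth 32
  - 154.131.63.0/24 clear@24
  - 154.131.63.0/25 clear@25
  add 205.238.48.0/20 -> H2 at depth 20
  add 154.128.0.0/12 -> H1 at depth 12
  lookup 205.238.58.226: bits 11001101111011100011101011100010 walk d0:H0→d1:-→d2:-→d3:-→d4:-→d5:-→d6:-→d7:-→d8:-→d9:-→d10:-→d11:-→d12:-→d13:-→d14:-→d15:-→d16:-→d17:-→d18:-→d19:-→d20:H2→d21:-→d22:-→d23:-→d24:-→d25:-→d26:-→d27:-→d28:-→d29:-→d30:-→d31:-→d32:H2 -> H2
  add 154.131.63.15/32 -> H0 at depth 32
  add 71.221.207.112/28 -> H0 at depth 28
  add 205.238.32.0/19 -> H0 at depth 19
  lookup 62.121.28.184: bits 001 walk d0:H0→d1:-→d2:-→d3:- -> H0
  add 71.221.207.0/24 -> H1 at depth 24
  add 0.0.0.0/0 -> H1 at depth 0
  - 205.238.58.226/32 clear@32
  add 70.0.0.0/7 -> H2 at depth 7
  add 40.17.32.0/22 -> H2 at depth 22
  add 154.0.0.0/8 -> H2 at depth 8
  add 205.224.0.0/12 -> H2 at depth 12
  - 40.17.32.0/22 clear@22

== LOOKUPS ==
["H0","H0","H2","H2","H0"]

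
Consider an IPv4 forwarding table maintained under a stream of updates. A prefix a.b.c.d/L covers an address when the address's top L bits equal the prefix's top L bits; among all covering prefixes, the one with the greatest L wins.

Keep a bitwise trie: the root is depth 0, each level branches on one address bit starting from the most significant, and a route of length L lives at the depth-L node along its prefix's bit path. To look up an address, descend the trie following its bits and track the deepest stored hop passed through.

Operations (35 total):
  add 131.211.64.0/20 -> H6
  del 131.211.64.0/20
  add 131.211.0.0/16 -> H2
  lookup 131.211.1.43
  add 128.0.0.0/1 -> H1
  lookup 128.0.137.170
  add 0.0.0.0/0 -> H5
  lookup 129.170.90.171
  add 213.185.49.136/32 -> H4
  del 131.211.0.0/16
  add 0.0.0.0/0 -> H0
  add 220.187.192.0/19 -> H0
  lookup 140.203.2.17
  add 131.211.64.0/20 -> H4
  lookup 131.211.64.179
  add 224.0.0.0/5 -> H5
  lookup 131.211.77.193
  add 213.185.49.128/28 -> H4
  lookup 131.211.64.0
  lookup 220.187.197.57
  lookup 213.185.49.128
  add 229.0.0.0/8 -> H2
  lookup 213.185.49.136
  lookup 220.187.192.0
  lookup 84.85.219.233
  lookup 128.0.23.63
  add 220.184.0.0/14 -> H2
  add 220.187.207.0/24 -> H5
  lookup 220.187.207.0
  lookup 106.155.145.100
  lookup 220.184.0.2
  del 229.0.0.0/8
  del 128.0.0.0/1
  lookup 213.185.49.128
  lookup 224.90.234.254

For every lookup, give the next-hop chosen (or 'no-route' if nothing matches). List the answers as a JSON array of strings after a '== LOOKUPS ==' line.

Apply in order:
  add 131.211.64.0/20 -> H6 at depth 20
  del 131.211.64.0/20 (clear depth 20)
  add 131.211.0.0/16 -> H2 at depth 16
  Q 131.211.1.43: descend 10000011110100110 ; hops seen [H2] ; pick H2
  add 128.0.0.0/1 -> H1 at depth 1
  Q 128.0.137.170: descend 100000 ; hops seen [H1] ; pick H1
  add 0.0.0.0/0 -> H5 at depth 0
  Q 129.170.90.171: descend 100000 ; hops seen [H5,H1] ; pick H1
  add 213.185.49.136/32 -> H4 at depth 32
  del 131.211.0.0/16 (clear depth 16)
  add 0.0.0.0/0 -> H0 at depth 0
  add 220.187.192.0/19 -> H0 at depth 19
  Q 140.203.2.17: descend 1000 ; hops seen [H0,H1] ; pick H1
  add 131.211.64.0/20 -> H4 at depth 20
  Q 131.211.64.179: descend 10000011110100110100 ; hops seen [H0,H1,H4] ; pick H4
  add 224.0.0.0/5 -> H5 at depth 5
  Q 131.211.77.193: descend 10000011110100110100 ; hops seen [H0,H1,H4] ; pick H4
  add 213.185.49.128/28 -> H4 at depth 28
  Q 131.211.64.0: descend 10000011110100110100 ; hops seen [H0,H1,H4] ; pick H4
  Q 220.187.197.57: descend 1101110010111011110 ; hops seen [H0,H1,H0] ; pick H0
  Q 213.185.49.128: descend 1101010110111001001100011000 ; hops seen [H0,H1,H4] ; pick H4
  add 229.0.0.0/8 -> H2 at depth 8
  Q 213.185.49.136: descend 11010101101110010011000110001000 ; hops seen [H0,H1,H4,H4] ; pick H4
  Q 220.187.192.0: descend 1101110010111011110 ; hops seen [H0,H1,H0] ; pick H0
  Q 84.85.219.233: descend ε ; hops seen [H0] ; pick H0
  Q 128.0.23.63: descend 100000 ; hops seen [H0,H1] ; pick H1
  add 220.184.0.0/14 -> H2 at depth 14
  add 220.187.207.0/24 -> H5 at depth 24
  Q 220.187.207.0: descend 110111001011101111001111 ; hops seen [H0,H1,H2,H0,H5] ; pick H5
  Q 106.155.145.100: descend ε ; hops seen [H0] ; pick H0
  Q 220.184.0.2: descend 11011100101110 ; hops seen [H0,H1,H2] ; pick H2
  del 229.0.0.0/8 (clear depth 8)
  del 128.0.0.0/1 (clear depth 1)
  Q 213.185.49.128: descend 1101010110111001001100011000 ; hops seen [H0,H4] ; pick H4
  Q 224.90.234.254: descend 11100 ; hops seen [H0,H5] ; pick H5

== LOOKUPS ==
["H2","H1","H1","H1","H4","H4","H4","H0","H4","H4","H0","H0","H1","H5","H0","H2","H4","H5"]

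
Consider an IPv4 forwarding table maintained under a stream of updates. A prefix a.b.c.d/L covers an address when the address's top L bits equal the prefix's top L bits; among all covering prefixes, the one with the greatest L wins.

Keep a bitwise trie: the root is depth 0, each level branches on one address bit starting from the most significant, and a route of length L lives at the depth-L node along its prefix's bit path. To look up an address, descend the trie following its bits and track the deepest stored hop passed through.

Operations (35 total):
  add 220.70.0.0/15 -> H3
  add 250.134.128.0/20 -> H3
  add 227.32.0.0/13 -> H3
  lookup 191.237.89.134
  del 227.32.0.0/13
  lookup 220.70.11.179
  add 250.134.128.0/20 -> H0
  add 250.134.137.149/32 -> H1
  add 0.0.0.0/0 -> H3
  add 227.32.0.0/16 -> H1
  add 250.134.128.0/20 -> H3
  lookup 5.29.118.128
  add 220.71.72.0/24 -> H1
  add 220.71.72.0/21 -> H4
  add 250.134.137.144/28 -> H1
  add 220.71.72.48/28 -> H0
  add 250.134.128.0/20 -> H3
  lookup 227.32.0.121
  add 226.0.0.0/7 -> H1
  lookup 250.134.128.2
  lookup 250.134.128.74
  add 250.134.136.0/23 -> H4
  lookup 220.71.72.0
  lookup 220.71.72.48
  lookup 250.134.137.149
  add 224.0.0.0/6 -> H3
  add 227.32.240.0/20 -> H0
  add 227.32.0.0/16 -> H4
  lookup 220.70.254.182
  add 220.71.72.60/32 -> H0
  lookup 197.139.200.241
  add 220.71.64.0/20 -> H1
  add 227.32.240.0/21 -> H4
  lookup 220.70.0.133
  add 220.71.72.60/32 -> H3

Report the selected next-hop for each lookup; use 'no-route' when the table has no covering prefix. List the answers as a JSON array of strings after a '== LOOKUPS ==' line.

Trace:
  add 220.70.0.0/15 -> H3 at depth 15
  add 250.134.128.0/20 -> H3 at depth 20
  add 227.32.0.0/13 -> H3 at depth 13
  Q 191.237.89.134: descend 1 ; hops seen [∅] ; pick no-route
  del 227.32.0.0/13 (clear depth 13)
  Q 220.70.11.179: descend 110111000100011 ; hops seen [H3] ; pick H3
  add 250.134.128.0/20 -> H0 at depth 20
  add 250.134.137.149/32 -> H1 at depth 32
  add 0.0.0.0/0 -> H3 at depth 0
  add 227.32.0.0/16 -> H1 at depth 16
  add 250.134.128.0/20 -> H3 at depth 20
  Q 5.29.118.128: descend ε ; hops seen [H3] ; pick H3
  add 220.71.72.0/24 -> H1 at depth 24
  add 220.71.72.0/21 -> H4 at depth 21
  add 250.134.137.144/28 -> H1 at depth 28
  add 220.71.72.48/28 -> H0 at depth 28
  add 250.134.128.0/20 -> H3 at depth 20
  Q 227.32.0.121: descend 1110001100100000 ; hops seen [H3,H1] ; pick H1
  add 226.0.0.0/7 -> H1 at depth 7
  Q 250.134.128.2: descend 11111010100001101000 ; hops seen [H3,H3] ; pick H3
  Q 250.134.128.74: descend 11111010100001101000 ; hops seen [H3,H3] ; pick H3
  add 250.134.136.0/23 -> H4 at depth 23
  Q 220.71.72.0: descend 11011100010001110100100000 ; hops seen [H3,H3,H4,H1] ; pick H1
  Q 220.71.72.48: descend 1101110001000111010010000011 ; hops seen [H3,H3,H4,H1,H0] ; pick H0
  Q 250.134.137.149: descend 11111010100001101000100110010101 ; hops seen [H3,H3,H4,H1,H1] ; pick H1
  add 224.0.0.0/6 -> H3 at depth 6
  add 227.32.240.0/20 -> H0 at depth 20
  add 227.32.0.0/16 -> H4 at depth 16
  Q 220.70.254.182: descend 110111000100011 ; hops seen [H3,H3] ; pick H3
  add 220.71.72.60/32 -> H0 at depth 32
  Q 197.139.200.241: descend 110 ; hops seen [H3] ; pick H3
  add 220.71.64.0/20 -> H1 at depth 20
  add 227.32.240.0/21 -> H4 at depth 21
  Q 220.70.0.133: descend 110111000100011 ; hops seen [H3,H3] ; pick H3
  add 220.71.72.60/32 -> H3 at depth 32

== LOOKUPS ==
["no-route","H3","H3","H1","H3","H3","H1","H0","H1","H3","H3","H3"]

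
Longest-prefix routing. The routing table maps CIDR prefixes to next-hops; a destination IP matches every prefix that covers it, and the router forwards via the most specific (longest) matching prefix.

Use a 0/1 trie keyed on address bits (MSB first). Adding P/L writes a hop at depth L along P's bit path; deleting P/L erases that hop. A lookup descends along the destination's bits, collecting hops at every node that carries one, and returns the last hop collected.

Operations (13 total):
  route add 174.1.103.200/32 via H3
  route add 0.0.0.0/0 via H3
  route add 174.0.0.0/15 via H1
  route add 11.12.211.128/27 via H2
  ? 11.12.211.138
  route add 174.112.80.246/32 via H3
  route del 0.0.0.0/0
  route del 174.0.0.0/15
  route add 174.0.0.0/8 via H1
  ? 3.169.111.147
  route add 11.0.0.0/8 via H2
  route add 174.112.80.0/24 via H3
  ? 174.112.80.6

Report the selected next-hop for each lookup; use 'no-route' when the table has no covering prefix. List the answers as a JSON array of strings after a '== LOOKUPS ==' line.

Trace:
  + 174.1.103.200/32 (H3) depth=32
  + 0.0.0.0/0 (H3) depth=0
  + 174.0.0.0/15 (H1) depth=15
  + 11.12.211.128/27 (H2) depth=27
  Q 11.12.211.138: descend 000010110000110011010011100 ; hops seen [H3,H2] ; pick H2
  + 174.112.80.246/32 (H3) depth=32
  - 0.0.0.0/0 clear@0
  - 174.0.0.0/15 clear@15
  + 174.0.0.0/8 (H1) depth=8
  Q 3.169.111.147: descend 0000 ; hops seen [∅] ; pick no-route
  + 11.0.0.0/8 (H2) depth=8
  + 174.112.80.0/24 (H3) depth=24
  Q 174.112.80.6: descend 101011100111000001010000 ; hops seen [H1,H3] ; pick H3

== LOOKUPS ==
["H2","no-route","H3"]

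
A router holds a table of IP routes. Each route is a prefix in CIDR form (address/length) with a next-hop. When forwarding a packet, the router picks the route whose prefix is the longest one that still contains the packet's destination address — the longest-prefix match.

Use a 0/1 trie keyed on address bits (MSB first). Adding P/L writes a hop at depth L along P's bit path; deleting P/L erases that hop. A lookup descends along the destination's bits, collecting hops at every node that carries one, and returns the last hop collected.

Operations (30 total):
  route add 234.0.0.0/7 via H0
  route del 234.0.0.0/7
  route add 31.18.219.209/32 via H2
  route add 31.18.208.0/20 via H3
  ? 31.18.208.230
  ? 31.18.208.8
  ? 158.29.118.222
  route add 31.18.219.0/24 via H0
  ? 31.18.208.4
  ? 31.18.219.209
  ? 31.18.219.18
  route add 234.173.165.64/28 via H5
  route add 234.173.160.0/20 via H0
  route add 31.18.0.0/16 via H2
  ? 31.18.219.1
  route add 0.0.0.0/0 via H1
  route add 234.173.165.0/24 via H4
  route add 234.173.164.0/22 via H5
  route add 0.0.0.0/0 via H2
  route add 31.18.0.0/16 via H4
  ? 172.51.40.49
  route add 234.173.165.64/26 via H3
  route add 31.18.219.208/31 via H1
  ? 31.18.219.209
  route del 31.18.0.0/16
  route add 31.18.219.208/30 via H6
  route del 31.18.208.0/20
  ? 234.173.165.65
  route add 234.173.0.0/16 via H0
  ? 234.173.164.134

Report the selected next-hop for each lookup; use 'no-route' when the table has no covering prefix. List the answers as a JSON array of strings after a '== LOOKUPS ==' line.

Trace:
  + 234.0.0.0/7 (H0) depth=7
  - 234.0.0.0/7 clear@7
  + 31.18.219.209/32 (H2) depth=32
  + 31.18.208.0/20 (H3) depth=20
  Q 31.18.208.230: descend 00011111000100101101 ; hops seen [H3] ; pick H3
  Q 31.18.208.8: descend 00011111000100101101 ; hops seen [H3] ; pick H3
  Q 158.29.118.222: descend 1 ; hops seen [∅] ; pick no-route
  + 31.18.219.0/24 (H0) depth=24
  Q 31.18.208.4: descend 00011111000100101101 ; hops seen [H3] ; pick H3
  Q 31.18.219.209: descend 00011111000100101101101111010001 ; hops seen [H3,H0,H2] ; pick H2
  Q 31.18.219.18: descend 000111110001001011011011 ; hops seen [H3,H0] ; pick H0
  + 234.173.165.64/28 (H5) depth=28
  + 234.173.160.0/20 (H0) depth=20
  + 31.18.0.0/16 (H2) depth=16
  Q 31.18.219.1: descend 000111110001001011011011 ; hops seen [H2,H3,H0] ; pick H0
  + 0.0.0.0/0 (H1) depth=0
  + 234.173.165.0/24 (H4) depth=24
  + 234.173.164.0/22 (H5) depth=22
  + 0.0.0.0/0 (H2) depth=0
  + 31.18.0.0/16 (H4) depth=16
  Q 172.51.40.49: descend 1 ; hops seen [H2] ; pick H2
  + 234.173.165.64/26 (H3) depth=26
  + 31.18.219.208/31 (H1) depth=31
  Q 31.18.219.209: descend 00011111000100101101101111010001 ; hops seen [H2,H4,H3,H0,H1,H2] ; pick H2
  - 31.18.0.0/16 clear@16
  + 31.18.219.208/30 (H6) depth=30
  - 31.18.208.0/20 clear@20
  Q 234.173.165.65: descend 1110101010101101101001010100 ; hops seen [H2,H0,H5,H4,H3,H5] ; pick H5
  + 234.173.0.0/16 (H0) depth=16
  Q 234.173.164.134: descend 11101010101011011010010 ; hops seen [H2,H0,H0,H5] ; pick H5

== LOOKUPS ==
["H3","H3","no-route","H3","H2","H0","H0","H2","H2","H5","H5"]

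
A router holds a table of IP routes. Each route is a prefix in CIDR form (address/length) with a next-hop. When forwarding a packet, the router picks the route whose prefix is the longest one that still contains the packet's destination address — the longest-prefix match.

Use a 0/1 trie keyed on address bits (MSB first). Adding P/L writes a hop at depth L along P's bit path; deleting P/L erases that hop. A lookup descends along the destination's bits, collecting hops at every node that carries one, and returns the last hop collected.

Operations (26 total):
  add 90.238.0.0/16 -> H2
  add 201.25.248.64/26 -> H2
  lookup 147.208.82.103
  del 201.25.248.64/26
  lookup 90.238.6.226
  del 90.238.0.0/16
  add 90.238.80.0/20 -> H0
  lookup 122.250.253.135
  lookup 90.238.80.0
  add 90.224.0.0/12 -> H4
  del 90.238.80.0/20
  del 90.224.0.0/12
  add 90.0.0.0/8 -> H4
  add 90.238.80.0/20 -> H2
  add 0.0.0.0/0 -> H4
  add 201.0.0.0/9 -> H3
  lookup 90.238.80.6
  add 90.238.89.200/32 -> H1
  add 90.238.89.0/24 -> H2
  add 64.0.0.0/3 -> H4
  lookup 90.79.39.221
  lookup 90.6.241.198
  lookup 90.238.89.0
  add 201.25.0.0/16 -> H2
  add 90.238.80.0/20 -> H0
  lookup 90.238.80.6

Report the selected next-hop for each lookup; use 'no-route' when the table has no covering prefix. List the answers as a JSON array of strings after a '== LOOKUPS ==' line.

Apply in order:
  + 90.238.0.0/16 (H2) depth=16
  + 201.25.248.64/26 (H2) depth=26
  ? 147.208.82.103  path d0:-→d1:-  best=no-route
  - 201.25.248.64/26 clear@26
  ? 90.238.6.226  path d0:-→d1:-→d2:-→d3:-→d4:-→d5:-→d6:-→d7:-→d8:-→d9:-→d10:-→d11:-→d12:-→d13:-→d14:-→d15:-→d16:H2  best=H2
  - 90.238.0.0/16 clear@16
  + 90.238.80.0/20 (H0) depth=20
  ? 122.250.253.135  path d0:-→d1:-→d2:-  best=no-route
  ? 90.238.80.0  path d0:-→d1:-→d2:-→d3:-→d4:-→d5:-→d6:-→d7:-→d8:-→d9:-→d10:-→d11:-→d12:-→d13:-→d14:-→d15:-→d16:-→d17:-→d18:-→d19:-→d20:H0  best=H0
  + 90.224.0.0/12 (H4) depth=12
  - 90.238.80.0/20 clear@20
  - 90.224.0.0/12 clear@12
  + 90.0.0.0/8 (H4) depth=8
  + 90.238.80.0/20 (H2) depth=20
  + 0.0.0.0/0 (H4) depth=0
  + 201.0.0.0/9 (H3) depth=9
  ? 90.238.80.6  path d0:H4→d1:-→d2:-→d3:-→d4:-→d5:-→d6:-→d7:-→d8:H4→d9:-→d10:-→d11:-→d12:-→d13:-→d14:-→d15:-→d16:-→d17:-→d18:-→d19:-→d20:H2  best=H2
  + 90.238.89.200/32 (H1) depth=32
  + 90.238.89.0/24 (H2) depth=24
  + 64.0.0.0/3 (H4) depth=3
  ? 90.79.39.221  path d0:H4→d1:-→d2:-→d3:H4→d4:-→d5:-→d6:-→d7:-→d8:H4  best=H4
  ? 90.6.241.198  path d0:H4→d1:-→d2:-→d3:H4→d4:-→d5:-→d6:-→d7:-→d8:H4  best=H4
  ? 90.238.89.0  path d0:H4→d1:-→d2:-→d3:H4→d4:-→d5:-→d6:-→d7:-→d8:H4→d9:-→d10:-→d11:-→d12:-→d13:-→d14:-→d15:-→d16:-→d17:-→d18:-→d19:-→d20:H2→d21:-→d22:-→d23:-→d24:H2  best=H2
  + 201.25.0.0/16 (H2) depth=16
  + 90.238.80.0/20 (H0) depth=20
  ? 90.238.80.6  path d0:H4→d1:-→d2:-→d3:H4→d4:-→d5:-→d6:-→d7:-→d8:H4→d9:-→d10:-→d11:-→d12:-→d13:-→d14:-→d15:-→d16:-→d17:-→d18:-→d19:-→d20:H0  best=H0

== LOOKUPS ==
["no-route","H2","no-route","H0","H2","H4","H4","H2","H0"]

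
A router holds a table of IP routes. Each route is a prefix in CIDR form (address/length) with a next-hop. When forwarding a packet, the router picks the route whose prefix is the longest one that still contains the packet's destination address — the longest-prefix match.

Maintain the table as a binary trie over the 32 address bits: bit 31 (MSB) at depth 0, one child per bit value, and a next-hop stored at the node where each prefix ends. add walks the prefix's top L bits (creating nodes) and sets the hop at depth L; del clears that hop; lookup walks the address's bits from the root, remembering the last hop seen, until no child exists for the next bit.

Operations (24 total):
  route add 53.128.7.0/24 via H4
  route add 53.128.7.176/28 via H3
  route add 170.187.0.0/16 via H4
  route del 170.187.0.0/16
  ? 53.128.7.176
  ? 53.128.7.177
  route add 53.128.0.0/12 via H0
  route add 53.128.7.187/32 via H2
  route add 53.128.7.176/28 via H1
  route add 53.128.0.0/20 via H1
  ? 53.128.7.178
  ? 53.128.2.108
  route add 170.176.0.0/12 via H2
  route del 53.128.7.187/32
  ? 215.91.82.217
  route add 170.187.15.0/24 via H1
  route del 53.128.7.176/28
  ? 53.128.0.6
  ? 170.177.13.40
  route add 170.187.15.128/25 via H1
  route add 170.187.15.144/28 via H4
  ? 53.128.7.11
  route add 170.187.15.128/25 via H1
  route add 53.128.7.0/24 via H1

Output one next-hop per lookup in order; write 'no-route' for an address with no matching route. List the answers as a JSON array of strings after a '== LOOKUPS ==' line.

Process each operation:
  add 53.128.7.0/24 -> H4 at depth 24
  add 53.128.7.176/28 -> H3 at depth 28
  add 170.187.0.0/16 -> H4 at depth 16
  - 170.187.0.0/16 clear@16
  lookup 53.128.7.176: bits 0011010110000000000001111011 walk d0:-→d1:-→d2:-→d3:-→d4:-→d5:-→d6:-→d7:-→d8:-→d9:-→d10:-→d11:-→d12:-→d13:-→d14:-→d15:-→d16:-→d17:-→d18:-→d19:-→d20:-→d21:-→d22:-→d23:-→d24:H4→d25:-→d26:-→d27:-→d28:H3 -> H3
  lookup 53.128.7.177: bits 0011010110000000000001111011 walk d0:-→d1:-→d2:-→d3:-→d4:-→d5:-→d6:-→d7:-→d8:-→d9:-→d10:-→d11:-→d12:-→d13:-→d14:-→d15:-→d16:-→d17:-→d18:-→d19:-→d20:-→d21:-→d22:-→d23:-→d24:H4→d25:-→d26:-→d27:-→d28:H3 -> H3
  add 53.128.0.0/12 -> H0 at depth 12
  add 53.128.7.187/32 -> H2 at depth 32
  add 53.128.7.176/28 -> H1 at depth 28
  add 53.128.0.0/20 -> H1 at depth 20
  lookup 53.128.7.178: bits 0011010110000000000001111011 walk d0:-→d1:-→d2:-→d3:-→d4:-→d5:-→d6:-→d7:-→d8:-→d9:-→d10:-→d11:-→d12:H0→d13:-→d14:-→d15:-→d16:-→d17:-→d18:-→d19:-→d20:H1→d21:-→d22:-→d23:-→d24:H4→d25:-→d26:-→d27:-→d28:H1 -> H1
  lookup 53.128.2.108: bits 001101011000000000000 walk d0:-→d1:-→d2:-→d3:-→d4:-→d5:-→d6:-→d7:-→d8:-→d9:-→d10:-→d11:-→d12:H0→d13:-→d14:-→d15:-→d16:-→d17:-→d18:-→d19:-→d20:H1→d21:- -> H1
  add 170.176.0.0/12 -> H2 at depth 12
  - 53.128.7.187/32 clear@32
  lookup 215.91.82.217: bits 1 walk d0:-→d1:- -> no-route
  add 170.187.15.0/24 -> H1 at depth 24
  - 53.128.7.176/28 clear@28
  lookup 53.128.0.6: bits 001101011000000000000 walk d0:-→d1:-→d2:-→d3:-→d4:-→d5:-→d6:-→d7:-→d8:-→d9:-→d10:-→d11:-→d12:H0→d13:-→d14:-→d15:-→d16:-→d17:-→d18:-→d19:-→d20:H1→d21:- -> H1
  lookup 170.177.13.40: bits 101010101011 walk d0:-→d1:-→d2:-→d3:-→d4:-→d5:-→d6:-→d7:-→d8:-→d9:-→d10:-→d11:-→d12:H2 -> H2
  add 170.187.15.128/25 -> H1 at depth 25
  add 170.187.15.144/28 -> H4 at depth 28
  lookup 53.128.7.11: bits 001101011000000000000111 walk d0:-→d1:-→d2:-→d3:-→d4:-→d5:-→d6:-→d7:-→d8:-→d9:-→d10:-→d11:-→d12:H0→d13:-→d14:-→d15:-→d16:-→d17:-→d18:-→d19:-→d20:H1→d21:-→d22:-→d23:-→d24:H4 -> H4
  add 170.187.15.128/25 -> H1 at depth 25
  add 53.128.7.0/24 -> H1 at depth 24

== LOOKUPS ==
["H3","H3","H1","H1","no-route","H1","H2","H4"]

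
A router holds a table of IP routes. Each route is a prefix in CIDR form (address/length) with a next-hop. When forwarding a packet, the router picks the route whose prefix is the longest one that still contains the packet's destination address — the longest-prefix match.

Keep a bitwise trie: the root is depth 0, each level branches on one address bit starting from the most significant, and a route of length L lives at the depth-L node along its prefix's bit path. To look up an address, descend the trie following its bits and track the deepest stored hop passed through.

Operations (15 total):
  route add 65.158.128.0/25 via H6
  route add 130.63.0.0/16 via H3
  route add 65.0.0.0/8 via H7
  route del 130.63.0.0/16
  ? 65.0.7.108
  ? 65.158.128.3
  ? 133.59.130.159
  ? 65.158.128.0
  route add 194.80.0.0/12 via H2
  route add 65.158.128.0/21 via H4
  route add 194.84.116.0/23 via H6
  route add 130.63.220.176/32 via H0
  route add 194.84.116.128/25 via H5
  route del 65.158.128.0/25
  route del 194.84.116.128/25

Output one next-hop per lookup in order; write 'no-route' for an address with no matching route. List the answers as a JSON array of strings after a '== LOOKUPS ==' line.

Process each operation:
  + 65.158.128.0/25 (H6) depth=25
  + 130.63.0.0/16 (H3) depth=16
  + 65.0.0.0/8 (H7) depth=8
  del 130.63.0.0/16 (clear depth 16)
  ? 65.0.7.108  path d0:-→d1:-→d2:-→d3:-→d4:-→d5:-→d6:-→d7:-→d8:H7  best=H7
  ? 65.158.128.3  path d0:-→d1:-→d2:-→d3:-→d4:-→d5:-→d6:-→d7:-→d8:H7→d9:-→d10:-→d11:-→d12:-→d13:-→d14:-→d15:-→d16:-→d17:-→d18:-→d19:-→d20:-→d21:-→d22:-→d23:-→d24:-→d25:H6  best=H6
  ? 133.59.130.159  path d0:-→d1:-→d2:-→d3:-→d4:-→d5:-  best=no-route
  ? 65.158.128.0  path d0:-→d1:-→d2:-→d3:-→d4:-→d5:-→d6:-→d7:-→d8:H7→d9:-→d10:-→d11:-→d12:-→d13:-→d14:-→d15:-→d16:-→d17:-→d18:-→d19:-→d20:-→d21:-→d22:-→d23:-→d24:-→d25:H6  best=H6
  + 194.80.0.0/12 (H2) depth=12
  + 65.158.128.0/21 (H4) depth=21
  + 194.84.116.0/23 (H6) depth=23
  + 130.63.220.176/32 (H0) depth=32
  + 194.84.116.128/25 (H5) depth=25
  del 65.158.128.0/25 (clear depth 25)
  del 194.84.116.128/25 (clear depth 25)

== LOOKUPS ==
["H7","H6","no-route","H6"]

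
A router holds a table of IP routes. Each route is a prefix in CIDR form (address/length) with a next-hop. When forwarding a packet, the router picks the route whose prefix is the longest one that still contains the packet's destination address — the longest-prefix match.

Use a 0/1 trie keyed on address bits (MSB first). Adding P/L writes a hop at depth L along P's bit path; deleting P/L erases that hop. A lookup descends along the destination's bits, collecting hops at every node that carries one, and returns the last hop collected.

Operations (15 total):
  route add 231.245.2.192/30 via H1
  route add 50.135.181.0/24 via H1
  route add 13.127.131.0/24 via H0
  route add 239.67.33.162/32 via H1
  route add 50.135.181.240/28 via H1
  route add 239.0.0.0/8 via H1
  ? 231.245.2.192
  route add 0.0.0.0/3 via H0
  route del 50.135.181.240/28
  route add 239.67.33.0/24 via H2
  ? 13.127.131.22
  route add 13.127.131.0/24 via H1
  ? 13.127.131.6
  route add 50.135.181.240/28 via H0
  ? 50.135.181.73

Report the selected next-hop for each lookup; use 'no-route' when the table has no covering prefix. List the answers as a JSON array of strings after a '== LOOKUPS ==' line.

Apply in order:
  + 231.245.2.192/30 (H1) depth=30
  + 50.135.181.0/24 (H1) depth=24
  + 13.127.131.0/24 (H0) depth=24
  + 239.67.33.162/32 (H1) depth=32
  + 50.135.181.240/28 (H1) depth=28
  + 239.0.0.0/8 (H1) depth=8
  lookup 231.245.2.192: bits 111001111111010100000010110000 walk d0:-→d1:-→d2:-→d3:-→d4:-→d5:-→d6:-→d7:-→d8:-→d9:-→d10:-→d11:-→d12:-→d13:-→d14:-→d15:-→d16:-→d17:-→d18:-→d19:-→d20:-→d21:-→d22:-→d23:-→d24:-→d25:-→d26:-→d27:-→d28:-→d29:-→d30:H1 -> H1
  + 0.0.0.0/3 (H0) depth=3
  del 50.135.181.240/28 (clear depth 28)
  + 239.67.33.0/24 (H2) depth=24
  lookup 13.127.131.22: bits 000011010111111110000011 walk d0:-→d1:-→d2:-→d3:H0→d4:-→d5:-→d6:-→d7:-→d8:-→d9:-→d10:-→d11:-→d12:-→d13:-→d14:-→d15:-→d16:-→d17:-→d18:-→d19:-→d20:-→d21:-→d22:-→d23:-→d24:H0 -> H0
  + 13.127.131.0/24 (H1) depth=24
  lookup 13.127.131.6: bits 000011010111111110000011 walk d0:-→d1:-→d2:-→d3:H0→d4:-→d5:-→d6:-→d7:-→d8:-→d9:-→d10:-→d11:-→d12:-→d13:-→d14:-→d15:-→d16:-→d17:-→d18:-→d19:-→d20:-→d21:-→d22:-→d23:-→d24:H1 -> H1
  + 50.135.181.240/28 (H0) depth=28
  lookup 50.135.181.73: bits 001100101000011110110101 walk d0:-→d1:-→d2:-→d3:-→d4:-→d5:-→d6:-→d7:-→d8:-→d9:-→d10:-→d11:-→d12:-→d13:-→d14:-→d15:-→d16:-→d17:-→d18:-→d19:-→d20:-→d21:-→d22:-→d23:-→d24:H1 -> H1

== LOOKUPS ==
["H1","H0","H1","H1"]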